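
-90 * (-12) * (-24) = -25920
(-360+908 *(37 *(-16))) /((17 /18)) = -9682128/17 = -569536.94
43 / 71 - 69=-4856/71 = -68.39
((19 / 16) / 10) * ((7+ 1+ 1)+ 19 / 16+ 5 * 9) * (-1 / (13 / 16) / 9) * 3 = -16777/6240 = -2.69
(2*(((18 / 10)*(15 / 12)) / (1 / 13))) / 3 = 39/2 = 19.50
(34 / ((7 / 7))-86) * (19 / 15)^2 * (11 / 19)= -10868/225 = -48.30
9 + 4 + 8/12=41/3 = 13.67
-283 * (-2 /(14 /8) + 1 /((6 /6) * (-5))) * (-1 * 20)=-53204/7 = -7600.57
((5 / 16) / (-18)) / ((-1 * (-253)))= -5/72864 = 0.00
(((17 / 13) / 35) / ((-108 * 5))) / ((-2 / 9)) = 17/54600 = 0.00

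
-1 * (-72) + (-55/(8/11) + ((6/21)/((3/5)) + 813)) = 809.85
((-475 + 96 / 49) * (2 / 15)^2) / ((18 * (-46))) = 23179/2282175 = 0.01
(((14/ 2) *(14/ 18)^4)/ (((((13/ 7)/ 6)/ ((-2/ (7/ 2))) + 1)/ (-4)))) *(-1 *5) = 2689120/24057 = 111.78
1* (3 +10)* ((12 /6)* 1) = 26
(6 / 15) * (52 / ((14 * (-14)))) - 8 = -1986/245 = -8.11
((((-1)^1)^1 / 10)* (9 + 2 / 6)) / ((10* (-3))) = 7/225 = 0.03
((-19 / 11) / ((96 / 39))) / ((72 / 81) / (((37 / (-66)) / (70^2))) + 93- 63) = 27417/302392640 = 0.00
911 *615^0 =911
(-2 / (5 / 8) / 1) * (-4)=64/5 = 12.80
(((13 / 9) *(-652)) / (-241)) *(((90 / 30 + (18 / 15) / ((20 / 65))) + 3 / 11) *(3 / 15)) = 1114594/198825 = 5.61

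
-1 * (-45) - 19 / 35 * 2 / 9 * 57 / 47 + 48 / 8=50.85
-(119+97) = -216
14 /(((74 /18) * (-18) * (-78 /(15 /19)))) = 35/18278 = 0.00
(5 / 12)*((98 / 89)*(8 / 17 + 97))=405965/9078 = 44.72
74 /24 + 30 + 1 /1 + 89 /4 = 169/3 = 56.33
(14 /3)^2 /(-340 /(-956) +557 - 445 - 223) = -0.20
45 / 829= 0.05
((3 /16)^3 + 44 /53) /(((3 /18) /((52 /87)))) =2361515/786944 = 3.00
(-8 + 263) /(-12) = -85/4 = -21.25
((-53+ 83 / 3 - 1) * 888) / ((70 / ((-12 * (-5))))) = -140304/7 = -20043.43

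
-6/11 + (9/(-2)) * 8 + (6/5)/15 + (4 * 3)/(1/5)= 6472/275 = 23.53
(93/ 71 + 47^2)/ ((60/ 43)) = 1687019/1065 = 1584.06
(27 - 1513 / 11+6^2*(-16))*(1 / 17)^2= -7552/3179 = -2.38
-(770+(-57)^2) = -4019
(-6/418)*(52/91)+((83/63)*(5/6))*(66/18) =952141/237006 = 4.02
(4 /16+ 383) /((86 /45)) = 68985/344 = 200.54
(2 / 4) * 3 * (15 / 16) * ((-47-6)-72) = -5625/32 = -175.78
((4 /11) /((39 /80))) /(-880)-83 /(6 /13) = -1697275/9438 = -179.83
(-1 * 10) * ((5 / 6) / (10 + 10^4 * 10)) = -5/60006 = 0.00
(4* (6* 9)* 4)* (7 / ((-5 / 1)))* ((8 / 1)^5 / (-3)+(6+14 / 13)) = 858227328/65 = 13203497.35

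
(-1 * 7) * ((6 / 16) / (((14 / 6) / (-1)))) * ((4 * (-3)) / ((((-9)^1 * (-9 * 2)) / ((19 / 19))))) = -1/12 = -0.08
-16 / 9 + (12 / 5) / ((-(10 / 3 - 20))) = -1838/1125 = -1.63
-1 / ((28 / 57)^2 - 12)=0.09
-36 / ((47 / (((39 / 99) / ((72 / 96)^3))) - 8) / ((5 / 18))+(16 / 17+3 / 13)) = -1272960/5430253 = -0.23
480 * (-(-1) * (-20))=-9600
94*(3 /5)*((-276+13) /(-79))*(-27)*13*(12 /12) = -26032266/395 = -65904.47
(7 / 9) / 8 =7/72 = 0.10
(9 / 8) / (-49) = -9/392 = -0.02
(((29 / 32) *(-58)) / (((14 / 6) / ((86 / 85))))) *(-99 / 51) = 3580137/80920 = 44.24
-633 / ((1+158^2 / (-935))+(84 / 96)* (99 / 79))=374052360/14538373 = 25.73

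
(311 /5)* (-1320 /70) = -41052/35 = -1172.91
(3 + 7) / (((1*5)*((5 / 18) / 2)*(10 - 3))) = 72/35 = 2.06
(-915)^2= 837225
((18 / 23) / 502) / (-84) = -3/161644 = 0.00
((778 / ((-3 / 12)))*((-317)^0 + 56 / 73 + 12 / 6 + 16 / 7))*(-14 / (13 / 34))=654528288/949 = 689703.15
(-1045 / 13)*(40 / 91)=-41800/1183 = -35.33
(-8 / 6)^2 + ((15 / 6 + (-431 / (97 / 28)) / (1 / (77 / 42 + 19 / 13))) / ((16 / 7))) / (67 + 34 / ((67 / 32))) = -81830407/225043104 = -0.36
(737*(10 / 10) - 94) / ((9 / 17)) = 10931/9 = 1214.56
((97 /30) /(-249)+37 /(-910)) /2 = -18233/679770 = -0.03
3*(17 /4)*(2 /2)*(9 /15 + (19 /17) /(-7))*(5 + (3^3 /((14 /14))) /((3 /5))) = 280.71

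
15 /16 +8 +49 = 927/16 = 57.94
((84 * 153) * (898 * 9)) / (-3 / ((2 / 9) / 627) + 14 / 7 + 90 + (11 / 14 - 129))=-242363016/19835 = -12218.96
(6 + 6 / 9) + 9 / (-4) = 53/12 = 4.42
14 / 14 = 1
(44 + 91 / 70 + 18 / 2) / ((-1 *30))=-181/100 = -1.81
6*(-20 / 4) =-30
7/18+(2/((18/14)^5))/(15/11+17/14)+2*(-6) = -11.39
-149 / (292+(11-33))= -149/270 = -0.55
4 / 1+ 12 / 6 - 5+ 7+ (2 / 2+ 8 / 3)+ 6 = 53/3 = 17.67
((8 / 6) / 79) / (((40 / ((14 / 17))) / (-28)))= -196/20145 = -0.01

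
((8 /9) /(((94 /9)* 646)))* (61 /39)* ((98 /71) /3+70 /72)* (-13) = -223321/58203954 = 0.00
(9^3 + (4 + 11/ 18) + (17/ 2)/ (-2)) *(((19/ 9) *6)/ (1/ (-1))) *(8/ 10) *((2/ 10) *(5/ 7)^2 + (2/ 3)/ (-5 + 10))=-24659074/14175 = -1739.62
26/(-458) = -13/229 = -0.06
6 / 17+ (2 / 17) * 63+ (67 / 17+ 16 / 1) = 471/17 = 27.71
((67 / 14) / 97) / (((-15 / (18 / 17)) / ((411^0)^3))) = -201/57715 = 0.00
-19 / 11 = -1.73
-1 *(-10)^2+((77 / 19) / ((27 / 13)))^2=-96.19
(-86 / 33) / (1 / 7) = -602/33 = -18.24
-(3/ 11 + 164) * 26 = -46982/11 = -4271.09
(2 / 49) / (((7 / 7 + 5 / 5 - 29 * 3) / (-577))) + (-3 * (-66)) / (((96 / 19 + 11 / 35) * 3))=186920476/14864885 = 12.57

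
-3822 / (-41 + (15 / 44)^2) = 7399392/79151 = 93.48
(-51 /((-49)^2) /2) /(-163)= 51/782726 = 0.00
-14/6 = -7/3 = -2.33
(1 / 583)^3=1/198155287 = 0.00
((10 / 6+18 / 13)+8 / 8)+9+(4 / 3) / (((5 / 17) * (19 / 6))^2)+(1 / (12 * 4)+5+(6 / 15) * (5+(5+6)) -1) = 46947231/1877200 = 25.01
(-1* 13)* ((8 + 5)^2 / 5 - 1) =-2132/5 = -426.40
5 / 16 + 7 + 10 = 277/16 = 17.31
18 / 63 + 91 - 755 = -4646/7 = -663.71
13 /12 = 1.08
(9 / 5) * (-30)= -54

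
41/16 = 2.56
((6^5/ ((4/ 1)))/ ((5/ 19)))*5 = 36936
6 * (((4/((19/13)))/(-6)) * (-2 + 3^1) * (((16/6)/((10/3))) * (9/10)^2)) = -4212/2375 = -1.77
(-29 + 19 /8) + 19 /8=-97/4 = -24.25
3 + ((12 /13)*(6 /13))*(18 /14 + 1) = 4701/1183 = 3.97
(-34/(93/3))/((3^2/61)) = -2074/279 = -7.43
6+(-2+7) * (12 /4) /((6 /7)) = 47/2 = 23.50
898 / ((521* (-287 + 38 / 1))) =-898/129729 = -0.01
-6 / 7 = -0.86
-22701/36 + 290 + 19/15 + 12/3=-20119/60 = -335.32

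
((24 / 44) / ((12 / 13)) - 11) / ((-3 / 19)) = 4351/66 = 65.92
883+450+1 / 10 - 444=8891/10 = 889.10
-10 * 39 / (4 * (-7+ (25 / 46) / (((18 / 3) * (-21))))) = 565110/40597 = 13.92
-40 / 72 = -5/9 = -0.56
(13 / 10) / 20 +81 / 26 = 8269/2600 = 3.18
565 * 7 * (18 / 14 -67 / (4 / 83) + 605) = -12402315/4 = -3100578.75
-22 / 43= -0.51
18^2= 324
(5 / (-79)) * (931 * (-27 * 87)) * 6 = 65607570/79 = 830475.57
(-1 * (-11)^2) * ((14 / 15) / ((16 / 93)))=-26257/40 = -656.42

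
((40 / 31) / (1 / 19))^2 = 577600/961 = 601.04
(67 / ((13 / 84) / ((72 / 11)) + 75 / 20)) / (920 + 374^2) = 11256/89260753 = 0.00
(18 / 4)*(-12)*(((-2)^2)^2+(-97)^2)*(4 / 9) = -226200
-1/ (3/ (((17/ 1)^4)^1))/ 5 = -83521/15 = -5568.07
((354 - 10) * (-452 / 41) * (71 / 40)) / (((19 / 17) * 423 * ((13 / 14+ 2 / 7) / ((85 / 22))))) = -164214764/3624687 = -45.30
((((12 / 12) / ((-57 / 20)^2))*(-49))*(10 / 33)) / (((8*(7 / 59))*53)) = -206500/5682501 = -0.04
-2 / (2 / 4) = -4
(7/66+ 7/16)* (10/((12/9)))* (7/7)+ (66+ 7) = 27131/352 = 77.08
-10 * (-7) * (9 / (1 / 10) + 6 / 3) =6440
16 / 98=8/49 = 0.16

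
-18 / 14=-9/7 = -1.29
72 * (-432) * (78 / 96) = -25272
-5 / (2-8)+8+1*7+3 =113/6 = 18.83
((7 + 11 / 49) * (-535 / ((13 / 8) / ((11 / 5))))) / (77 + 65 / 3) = -1249974/23569 = -53.03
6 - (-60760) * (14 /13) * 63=53590398/13 = 4122338.31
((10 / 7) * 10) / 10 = 10/7 = 1.43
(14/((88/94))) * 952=156604/11 = 14236.73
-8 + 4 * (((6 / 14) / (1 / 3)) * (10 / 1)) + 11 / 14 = 619/14 = 44.21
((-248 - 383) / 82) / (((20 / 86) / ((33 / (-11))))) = 81399/820 = 99.27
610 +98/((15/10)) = 2026/3 = 675.33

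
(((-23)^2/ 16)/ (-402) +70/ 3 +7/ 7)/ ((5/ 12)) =155983/2680 = 58.20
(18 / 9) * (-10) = -20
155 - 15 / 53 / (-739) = 155.00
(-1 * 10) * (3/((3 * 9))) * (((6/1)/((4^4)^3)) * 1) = -5/12582912 = 0.00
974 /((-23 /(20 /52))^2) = 24350/89401 = 0.27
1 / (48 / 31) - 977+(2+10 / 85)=-794977/816 = -974.24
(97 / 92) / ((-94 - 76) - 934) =-97/101568 = 0.00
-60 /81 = -20/27 = -0.74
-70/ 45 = -14/9 = -1.56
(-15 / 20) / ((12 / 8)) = -1/2 = -0.50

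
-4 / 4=-1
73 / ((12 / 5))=365/12 = 30.42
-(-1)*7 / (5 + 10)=7/15 = 0.47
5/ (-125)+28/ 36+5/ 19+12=13.00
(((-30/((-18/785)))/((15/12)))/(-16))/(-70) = 157/168 = 0.93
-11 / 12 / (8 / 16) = -11/6 = -1.83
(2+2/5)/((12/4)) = 4/5 = 0.80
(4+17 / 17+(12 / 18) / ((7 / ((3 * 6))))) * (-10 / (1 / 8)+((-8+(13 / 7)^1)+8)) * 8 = -205672/49 = -4197.39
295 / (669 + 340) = 295/1009 = 0.29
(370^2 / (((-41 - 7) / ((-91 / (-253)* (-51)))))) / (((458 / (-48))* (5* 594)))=-10589215/5735763 = -1.85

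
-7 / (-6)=7/6 = 1.17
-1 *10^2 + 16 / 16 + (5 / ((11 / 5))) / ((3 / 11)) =-272/3 = -90.67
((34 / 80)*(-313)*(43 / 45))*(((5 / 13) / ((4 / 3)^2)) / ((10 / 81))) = -18533043/83200 = -222.75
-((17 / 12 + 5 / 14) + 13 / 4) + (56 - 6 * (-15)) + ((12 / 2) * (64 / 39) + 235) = 210659/546 = 385.82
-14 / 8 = -7/4 = -1.75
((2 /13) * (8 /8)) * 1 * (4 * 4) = 32/13 = 2.46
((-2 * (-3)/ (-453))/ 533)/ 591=-2/47565453 = 0.00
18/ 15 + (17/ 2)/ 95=49/38 = 1.29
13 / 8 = 1.62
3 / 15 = 1/5 = 0.20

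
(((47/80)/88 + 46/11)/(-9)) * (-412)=191.74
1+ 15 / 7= 22/7 = 3.14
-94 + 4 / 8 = -187/2 = -93.50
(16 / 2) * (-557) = -4456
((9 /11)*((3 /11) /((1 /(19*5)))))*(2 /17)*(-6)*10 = -307800/2057 = -149.64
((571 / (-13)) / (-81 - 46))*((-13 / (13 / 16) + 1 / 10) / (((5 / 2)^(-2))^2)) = -11348625/52832 = -214.81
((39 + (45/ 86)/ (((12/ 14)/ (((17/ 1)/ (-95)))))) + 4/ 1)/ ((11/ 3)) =420501/35948 = 11.70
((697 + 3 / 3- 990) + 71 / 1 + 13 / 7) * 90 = -138060/7 = -19722.86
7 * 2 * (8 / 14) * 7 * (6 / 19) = 336/19 = 17.68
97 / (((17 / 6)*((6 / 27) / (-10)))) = -26190/17 = -1540.59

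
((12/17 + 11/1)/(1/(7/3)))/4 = 1393/204 = 6.83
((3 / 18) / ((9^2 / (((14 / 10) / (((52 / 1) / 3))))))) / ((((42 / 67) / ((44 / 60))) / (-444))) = -27269/315900 = -0.09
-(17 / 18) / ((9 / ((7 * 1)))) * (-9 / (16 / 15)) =6.20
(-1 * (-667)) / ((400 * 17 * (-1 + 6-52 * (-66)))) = 667/23371600 = 0.00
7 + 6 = 13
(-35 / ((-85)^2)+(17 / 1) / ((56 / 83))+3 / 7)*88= 3257859/1445 = 2254.57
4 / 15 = 0.27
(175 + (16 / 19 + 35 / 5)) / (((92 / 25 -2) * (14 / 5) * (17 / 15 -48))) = -1085625/1308986 = -0.83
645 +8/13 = 8393/13 = 645.62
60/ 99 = 20/33 = 0.61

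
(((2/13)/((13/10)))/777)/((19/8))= 160/2494947 = 0.00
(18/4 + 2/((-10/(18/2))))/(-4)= -27/40 = -0.68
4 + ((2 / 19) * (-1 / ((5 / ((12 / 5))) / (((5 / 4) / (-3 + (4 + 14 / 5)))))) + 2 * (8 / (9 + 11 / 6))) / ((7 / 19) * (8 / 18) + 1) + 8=3257574/245765 = 13.25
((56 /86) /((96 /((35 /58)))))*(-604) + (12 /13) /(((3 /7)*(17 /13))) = -209923/254388 = -0.83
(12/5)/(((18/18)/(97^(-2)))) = 12/47045 = 0.00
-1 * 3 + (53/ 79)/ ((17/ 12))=-2.53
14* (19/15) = 266/15 = 17.73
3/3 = 1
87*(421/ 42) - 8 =12097/14 = 864.07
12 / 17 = 0.71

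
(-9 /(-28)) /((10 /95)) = 171/56 = 3.05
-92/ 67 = -1.37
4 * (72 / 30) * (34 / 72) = 68/15 = 4.53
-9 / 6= -3/2 = -1.50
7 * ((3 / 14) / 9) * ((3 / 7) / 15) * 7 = 1/30 = 0.03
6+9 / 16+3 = 153/16 = 9.56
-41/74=-0.55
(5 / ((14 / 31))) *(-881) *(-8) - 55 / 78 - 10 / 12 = 7100720/91 = 78029.89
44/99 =4/9 = 0.44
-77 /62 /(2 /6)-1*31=-2153/62 = -34.73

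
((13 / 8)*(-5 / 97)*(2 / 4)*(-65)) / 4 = 4225/6208 = 0.68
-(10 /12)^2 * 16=-100/9 = -11.11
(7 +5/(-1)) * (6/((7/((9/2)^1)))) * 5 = 270/7 = 38.57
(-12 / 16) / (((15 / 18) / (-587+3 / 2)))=10539/20 = 526.95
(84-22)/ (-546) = -31/273 = -0.11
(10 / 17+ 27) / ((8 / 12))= 1407/34 = 41.38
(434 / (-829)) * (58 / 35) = -3596/4145 = -0.87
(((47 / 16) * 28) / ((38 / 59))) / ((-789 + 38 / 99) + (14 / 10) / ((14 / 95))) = -1921689/11724140 = -0.16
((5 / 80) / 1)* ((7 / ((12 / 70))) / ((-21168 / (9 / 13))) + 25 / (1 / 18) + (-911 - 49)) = -1909445/59904 = -31.88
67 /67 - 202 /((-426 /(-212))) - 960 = -225679/213 = -1059.53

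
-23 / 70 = -0.33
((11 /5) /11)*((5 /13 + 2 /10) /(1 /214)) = 8132/325 = 25.02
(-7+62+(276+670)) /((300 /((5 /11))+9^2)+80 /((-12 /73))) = 429/109 = 3.94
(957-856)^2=10201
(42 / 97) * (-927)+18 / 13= -504396/1261 = -400.00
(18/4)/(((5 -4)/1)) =9/2 = 4.50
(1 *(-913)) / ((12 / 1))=-913/12 = -76.08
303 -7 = 296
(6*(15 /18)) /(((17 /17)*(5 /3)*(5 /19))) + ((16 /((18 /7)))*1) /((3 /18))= 48.73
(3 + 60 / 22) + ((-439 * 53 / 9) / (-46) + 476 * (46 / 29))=816.96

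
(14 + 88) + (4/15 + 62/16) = 12737/120 = 106.14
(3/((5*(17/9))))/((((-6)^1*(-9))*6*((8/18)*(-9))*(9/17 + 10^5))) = -1/408002160 = 0.00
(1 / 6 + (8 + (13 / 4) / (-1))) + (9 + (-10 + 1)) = 59/12 = 4.92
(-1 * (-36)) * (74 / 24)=111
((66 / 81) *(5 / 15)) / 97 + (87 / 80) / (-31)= -628999/19485360 = -0.03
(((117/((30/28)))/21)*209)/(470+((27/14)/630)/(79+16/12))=256680424/111004609 = 2.31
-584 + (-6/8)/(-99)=-77087/132 = -583.99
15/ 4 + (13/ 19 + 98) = 7785/76 = 102.43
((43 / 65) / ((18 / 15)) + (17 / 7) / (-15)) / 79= 1063/215670 = 0.00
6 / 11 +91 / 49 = 2.40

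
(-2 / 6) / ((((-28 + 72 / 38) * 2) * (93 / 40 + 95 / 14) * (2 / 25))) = 16625/1897944 = 0.01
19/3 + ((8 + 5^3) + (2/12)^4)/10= 254449/12960 = 19.63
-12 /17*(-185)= 2220/17 = 130.59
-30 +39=9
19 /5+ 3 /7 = 148/35 = 4.23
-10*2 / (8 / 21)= -105/2 = -52.50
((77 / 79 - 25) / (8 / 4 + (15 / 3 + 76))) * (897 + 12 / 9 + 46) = -273.35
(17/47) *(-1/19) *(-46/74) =391/33041 = 0.01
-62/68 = -31/34 = -0.91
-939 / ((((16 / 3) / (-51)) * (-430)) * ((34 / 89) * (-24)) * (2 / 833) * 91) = 29834847/2862080 = 10.42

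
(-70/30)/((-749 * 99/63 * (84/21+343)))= 7/1225257 = 0.00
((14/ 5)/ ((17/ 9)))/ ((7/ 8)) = 144/85 = 1.69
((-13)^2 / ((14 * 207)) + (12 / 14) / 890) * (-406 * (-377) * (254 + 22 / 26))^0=10921/184230 = 0.06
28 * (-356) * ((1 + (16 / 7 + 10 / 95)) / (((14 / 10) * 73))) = -3211120/9709 = -330.74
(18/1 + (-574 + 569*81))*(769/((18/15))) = 175074385/6 = 29179064.17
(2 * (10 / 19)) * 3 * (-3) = -180/19 = -9.47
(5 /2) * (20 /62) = 25/31 = 0.81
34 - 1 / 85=2889/85 = 33.99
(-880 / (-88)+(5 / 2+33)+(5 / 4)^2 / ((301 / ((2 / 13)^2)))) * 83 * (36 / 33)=4119.83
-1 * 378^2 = -142884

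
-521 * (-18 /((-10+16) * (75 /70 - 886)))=-21882/12389 = -1.77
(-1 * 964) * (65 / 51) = -62660/51 = -1228.63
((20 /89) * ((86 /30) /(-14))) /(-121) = 86/226149 = 0.00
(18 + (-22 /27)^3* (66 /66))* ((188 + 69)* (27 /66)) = 1835.58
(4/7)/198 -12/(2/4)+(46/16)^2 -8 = -1052539/44352 = -23.73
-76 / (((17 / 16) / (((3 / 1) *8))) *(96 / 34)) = -608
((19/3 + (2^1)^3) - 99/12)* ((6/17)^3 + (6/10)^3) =3884841/2456500 = 1.58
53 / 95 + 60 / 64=2273/1520 = 1.50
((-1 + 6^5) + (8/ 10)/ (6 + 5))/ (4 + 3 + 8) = 142543/275 = 518.34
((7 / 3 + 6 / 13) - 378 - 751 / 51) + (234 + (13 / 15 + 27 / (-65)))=-515414/3315 = -155.48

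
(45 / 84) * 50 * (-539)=-28875/2 = -14437.50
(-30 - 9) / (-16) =39/16 = 2.44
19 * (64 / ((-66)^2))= 304/1089 = 0.28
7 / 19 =0.37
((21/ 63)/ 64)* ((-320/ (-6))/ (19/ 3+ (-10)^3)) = -5/17886 = 0.00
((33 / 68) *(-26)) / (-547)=429/18598 = 0.02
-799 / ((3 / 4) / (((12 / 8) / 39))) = -1598/39 = -40.97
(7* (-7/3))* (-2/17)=1.92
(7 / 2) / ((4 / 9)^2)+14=1015/32 = 31.72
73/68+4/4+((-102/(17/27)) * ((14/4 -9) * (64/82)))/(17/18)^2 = 37049829/47396 = 781.71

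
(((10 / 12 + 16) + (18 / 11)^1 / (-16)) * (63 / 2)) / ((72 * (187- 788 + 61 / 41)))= -0.01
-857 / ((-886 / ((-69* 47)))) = -2779251/886 = -3136.85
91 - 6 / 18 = 90.67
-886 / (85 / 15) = -2658/17 = -156.35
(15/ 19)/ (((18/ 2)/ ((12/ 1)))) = 20/19 = 1.05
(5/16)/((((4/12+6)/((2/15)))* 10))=1/1520 = 0.00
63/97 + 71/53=10226/5141 = 1.99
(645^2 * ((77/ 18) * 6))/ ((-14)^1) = -1525425/2 = -762712.50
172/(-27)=-6.37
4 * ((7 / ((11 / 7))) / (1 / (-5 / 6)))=-490/33 = -14.85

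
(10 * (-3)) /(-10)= 3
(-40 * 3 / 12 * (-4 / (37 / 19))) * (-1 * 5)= -3800/37 = -102.70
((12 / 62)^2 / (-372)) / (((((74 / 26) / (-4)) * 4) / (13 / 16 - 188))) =-0.01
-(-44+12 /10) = 214/5 = 42.80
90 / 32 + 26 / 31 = 1811/496 = 3.65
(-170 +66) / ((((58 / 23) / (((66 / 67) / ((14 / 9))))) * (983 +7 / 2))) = -710424/26834773 = -0.03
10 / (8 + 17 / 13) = 130/121 = 1.07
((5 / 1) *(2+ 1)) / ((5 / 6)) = 18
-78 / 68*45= -51.62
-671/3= -223.67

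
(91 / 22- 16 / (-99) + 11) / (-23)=-0.67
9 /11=0.82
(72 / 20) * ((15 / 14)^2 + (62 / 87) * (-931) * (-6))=203701941/14210 = 14335.11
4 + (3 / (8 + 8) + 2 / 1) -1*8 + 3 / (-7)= -251/112 = -2.24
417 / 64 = 6.52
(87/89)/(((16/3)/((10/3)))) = 435/712 = 0.61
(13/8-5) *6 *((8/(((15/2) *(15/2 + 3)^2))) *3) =-144/245 = -0.59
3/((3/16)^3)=4096/9 = 455.11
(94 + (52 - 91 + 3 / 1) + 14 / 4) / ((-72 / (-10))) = 205/24 = 8.54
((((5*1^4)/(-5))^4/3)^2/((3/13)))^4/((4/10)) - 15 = -15800425/1062882 = -14.87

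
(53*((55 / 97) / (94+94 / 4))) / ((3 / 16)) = 18656/13677 = 1.36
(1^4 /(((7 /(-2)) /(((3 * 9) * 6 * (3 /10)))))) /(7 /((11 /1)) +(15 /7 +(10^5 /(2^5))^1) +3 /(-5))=-2673/601982 = 0.00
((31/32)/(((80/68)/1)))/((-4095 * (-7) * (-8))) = -527/146764800 = 0.00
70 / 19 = 3.68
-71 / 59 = -1.20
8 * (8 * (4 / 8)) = 32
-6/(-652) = 3/326 = 0.01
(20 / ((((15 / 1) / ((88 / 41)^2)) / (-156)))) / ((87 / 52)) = -83759104/146247 = -572.72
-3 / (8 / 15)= -45/8 = -5.62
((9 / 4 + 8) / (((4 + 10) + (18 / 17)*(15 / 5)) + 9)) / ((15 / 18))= 2091/4450 = 0.47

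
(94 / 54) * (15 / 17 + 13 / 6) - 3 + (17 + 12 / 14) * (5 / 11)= 10.42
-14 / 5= -2.80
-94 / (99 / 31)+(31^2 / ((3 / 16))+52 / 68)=8577685/1683 = 5096.66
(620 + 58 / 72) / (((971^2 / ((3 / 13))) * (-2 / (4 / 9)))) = -22349/661874382 = 0.00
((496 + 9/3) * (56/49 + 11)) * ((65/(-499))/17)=-325/7 = -46.43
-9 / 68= -0.13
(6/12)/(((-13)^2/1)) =1/338 = 0.00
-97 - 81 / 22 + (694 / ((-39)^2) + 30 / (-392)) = -328918171/3279276 = -100.30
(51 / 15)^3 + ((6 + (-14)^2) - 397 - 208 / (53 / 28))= -1759486/6625 = -265.58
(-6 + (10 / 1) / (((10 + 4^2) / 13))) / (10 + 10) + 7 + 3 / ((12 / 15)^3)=4099/320 = 12.81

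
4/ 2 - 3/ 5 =7/5 = 1.40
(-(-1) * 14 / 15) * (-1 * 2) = -28/15 = -1.87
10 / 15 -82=-244/3 = -81.33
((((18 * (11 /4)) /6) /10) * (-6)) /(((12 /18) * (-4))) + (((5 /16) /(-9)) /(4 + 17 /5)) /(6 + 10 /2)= 1087661/586080 = 1.86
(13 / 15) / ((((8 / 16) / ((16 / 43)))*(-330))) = -208/106425 = 0.00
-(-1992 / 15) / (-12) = -166/15 = -11.07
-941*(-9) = 8469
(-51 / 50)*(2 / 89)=-51/2225 = -0.02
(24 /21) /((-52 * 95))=-2/8645 = 0.00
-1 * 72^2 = -5184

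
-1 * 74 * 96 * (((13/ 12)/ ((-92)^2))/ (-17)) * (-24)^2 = 277056/8993 = 30.81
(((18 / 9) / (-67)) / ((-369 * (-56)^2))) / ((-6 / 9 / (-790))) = 395/12921888 = 0.00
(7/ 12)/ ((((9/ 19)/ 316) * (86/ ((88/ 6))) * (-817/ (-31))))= 377146/149769 = 2.52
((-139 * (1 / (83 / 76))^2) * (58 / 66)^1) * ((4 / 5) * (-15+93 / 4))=-23283056/34445 = -675.95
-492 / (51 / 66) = -10824/17 = -636.71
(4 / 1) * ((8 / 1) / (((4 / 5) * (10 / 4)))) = 16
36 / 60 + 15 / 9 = 34/15 = 2.27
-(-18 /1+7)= 11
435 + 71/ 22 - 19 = 9223/22 = 419.23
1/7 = 0.14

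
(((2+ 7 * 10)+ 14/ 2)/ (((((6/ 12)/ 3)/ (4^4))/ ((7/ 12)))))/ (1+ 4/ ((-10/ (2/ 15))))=5308800/71 = 74771.83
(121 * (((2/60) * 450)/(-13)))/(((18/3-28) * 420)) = 11/728 = 0.02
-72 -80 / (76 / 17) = -1708/19 = -89.89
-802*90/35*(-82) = 1183752/7 = 169107.43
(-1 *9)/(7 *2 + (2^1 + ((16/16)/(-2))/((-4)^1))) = -24/43 = -0.56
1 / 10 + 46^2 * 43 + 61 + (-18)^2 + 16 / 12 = 2741233/30 = 91374.43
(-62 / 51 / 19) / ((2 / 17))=-31/57 = -0.54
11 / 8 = 1.38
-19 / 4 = -4.75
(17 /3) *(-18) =-102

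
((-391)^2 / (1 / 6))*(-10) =-9172860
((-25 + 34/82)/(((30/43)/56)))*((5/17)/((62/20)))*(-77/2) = 155749440/21607 = 7208.29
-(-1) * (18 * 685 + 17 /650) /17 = 8014517/11050 = 725.30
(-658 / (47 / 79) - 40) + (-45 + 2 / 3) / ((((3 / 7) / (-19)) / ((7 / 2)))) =103195/18 = 5733.06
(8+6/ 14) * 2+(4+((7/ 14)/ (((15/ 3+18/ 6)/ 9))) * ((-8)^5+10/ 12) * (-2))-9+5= 4130551/112 = 36879.92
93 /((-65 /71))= -6603/65 = -101.58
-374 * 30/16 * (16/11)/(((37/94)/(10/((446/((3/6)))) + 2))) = -43002180/8251 = -5211.75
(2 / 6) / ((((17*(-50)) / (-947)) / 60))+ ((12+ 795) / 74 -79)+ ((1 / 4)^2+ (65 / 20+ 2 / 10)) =-2128523/50320 = -42.30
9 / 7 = 1.29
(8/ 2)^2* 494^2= 3904576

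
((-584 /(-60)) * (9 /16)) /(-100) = -219/4000 = -0.05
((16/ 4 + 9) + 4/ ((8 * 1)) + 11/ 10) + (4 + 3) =108/5 = 21.60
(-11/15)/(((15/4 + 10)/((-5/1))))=4/15 = 0.27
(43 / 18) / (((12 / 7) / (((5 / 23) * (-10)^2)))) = 37625/1242 = 30.29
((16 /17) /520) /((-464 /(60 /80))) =-3/1025440 = 0.00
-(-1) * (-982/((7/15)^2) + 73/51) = -4507.75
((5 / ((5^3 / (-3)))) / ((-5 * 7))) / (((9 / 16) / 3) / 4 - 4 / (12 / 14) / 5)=-576/148925 = 0.00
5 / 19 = 0.26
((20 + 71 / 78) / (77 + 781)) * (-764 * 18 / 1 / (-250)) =311521/232375 = 1.34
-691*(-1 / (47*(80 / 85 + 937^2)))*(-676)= -7940972/701497983 = -0.01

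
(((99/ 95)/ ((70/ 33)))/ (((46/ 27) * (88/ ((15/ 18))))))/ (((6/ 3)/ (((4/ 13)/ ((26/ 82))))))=109593/82715360 = 0.00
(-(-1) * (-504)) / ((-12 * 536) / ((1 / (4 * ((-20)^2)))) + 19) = 504/10291181 = 0.00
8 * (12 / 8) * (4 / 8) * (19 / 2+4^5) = 6201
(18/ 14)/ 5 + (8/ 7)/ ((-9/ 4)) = -79/315 = -0.25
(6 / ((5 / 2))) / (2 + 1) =4/5 = 0.80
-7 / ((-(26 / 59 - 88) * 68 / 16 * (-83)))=118/520659 = 0.00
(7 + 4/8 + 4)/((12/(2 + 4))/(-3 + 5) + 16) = 23/34 = 0.68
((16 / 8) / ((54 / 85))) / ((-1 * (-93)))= 85/2511 = 0.03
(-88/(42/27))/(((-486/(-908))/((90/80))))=-2497/21 = -118.90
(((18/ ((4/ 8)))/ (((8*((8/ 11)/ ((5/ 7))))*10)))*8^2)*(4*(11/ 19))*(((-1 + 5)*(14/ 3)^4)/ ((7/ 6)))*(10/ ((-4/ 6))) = -30356480/19 = -1597709.47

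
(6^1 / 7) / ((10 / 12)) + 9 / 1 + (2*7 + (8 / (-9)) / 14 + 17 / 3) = 9334/315 = 29.63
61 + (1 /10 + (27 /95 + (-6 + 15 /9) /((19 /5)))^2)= 10044767/162450 = 61.83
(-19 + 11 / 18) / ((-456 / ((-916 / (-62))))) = 75799/127224 = 0.60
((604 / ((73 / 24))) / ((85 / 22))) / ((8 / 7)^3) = 1709169/49640 = 34.43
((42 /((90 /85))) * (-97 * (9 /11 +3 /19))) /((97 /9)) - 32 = -380.46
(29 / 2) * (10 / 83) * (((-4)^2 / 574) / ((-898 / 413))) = -34220/1527947 = -0.02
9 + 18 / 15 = 51/5 = 10.20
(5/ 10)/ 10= 1/20 = 0.05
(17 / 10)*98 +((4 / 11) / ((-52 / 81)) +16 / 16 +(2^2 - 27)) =102984/715 = 144.03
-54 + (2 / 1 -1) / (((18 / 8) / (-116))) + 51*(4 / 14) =-5732/63 = -90.98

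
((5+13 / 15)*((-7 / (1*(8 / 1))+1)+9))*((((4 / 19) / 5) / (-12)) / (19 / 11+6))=-8833/363375 = -0.02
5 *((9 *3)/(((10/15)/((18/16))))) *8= 3645/2 = 1822.50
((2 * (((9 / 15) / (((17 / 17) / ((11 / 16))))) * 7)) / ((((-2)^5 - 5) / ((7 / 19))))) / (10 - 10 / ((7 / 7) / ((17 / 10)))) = 231/28120 = 0.01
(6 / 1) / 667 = 0.01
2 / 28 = 1/14 = 0.07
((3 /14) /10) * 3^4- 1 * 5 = -3.26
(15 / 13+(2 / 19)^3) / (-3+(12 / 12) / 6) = -617934/1515839 = -0.41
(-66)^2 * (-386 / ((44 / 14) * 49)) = -76428/7 = -10918.29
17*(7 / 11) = 119/11 = 10.82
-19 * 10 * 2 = -380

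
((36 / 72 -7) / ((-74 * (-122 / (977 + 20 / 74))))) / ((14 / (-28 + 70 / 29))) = 24913551/19374088 = 1.29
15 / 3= 5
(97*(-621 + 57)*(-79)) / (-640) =-1080483/160 = -6753.02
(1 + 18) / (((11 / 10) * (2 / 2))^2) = 1900/121 = 15.70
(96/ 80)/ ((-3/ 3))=-6/5 = -1.20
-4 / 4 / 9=-1/9 = -0.11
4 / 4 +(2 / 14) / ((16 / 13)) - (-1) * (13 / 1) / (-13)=13/112 = 0.12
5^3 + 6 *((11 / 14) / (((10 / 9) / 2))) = 4672/35 = 133.49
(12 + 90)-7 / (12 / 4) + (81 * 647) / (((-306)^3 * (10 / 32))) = 99.66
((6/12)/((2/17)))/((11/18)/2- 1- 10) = -153/385 = -0.40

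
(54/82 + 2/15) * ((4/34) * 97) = 94478/10455 = 9.04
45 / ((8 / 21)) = 118.12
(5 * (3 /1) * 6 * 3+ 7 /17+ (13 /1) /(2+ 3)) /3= 91.00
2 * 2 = 4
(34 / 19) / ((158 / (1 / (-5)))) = -17/7505 = 0.00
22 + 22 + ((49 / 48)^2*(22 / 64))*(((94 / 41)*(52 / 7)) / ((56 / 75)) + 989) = 614322313/1511424 = 406.45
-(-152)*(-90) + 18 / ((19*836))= -108646551/7942 = -13680.00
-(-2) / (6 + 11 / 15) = 30/101 = 0.30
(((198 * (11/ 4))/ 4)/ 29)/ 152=1089/35264 = 0.03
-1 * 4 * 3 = -12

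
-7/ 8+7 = 49/8 = 6.12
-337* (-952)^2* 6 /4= -458136672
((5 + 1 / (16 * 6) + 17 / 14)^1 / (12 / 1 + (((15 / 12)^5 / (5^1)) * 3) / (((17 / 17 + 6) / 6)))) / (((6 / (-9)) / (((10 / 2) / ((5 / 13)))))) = -33464/3741 = -8.95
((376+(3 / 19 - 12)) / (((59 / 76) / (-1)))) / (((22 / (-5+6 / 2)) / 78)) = 196248/59 = 3326.24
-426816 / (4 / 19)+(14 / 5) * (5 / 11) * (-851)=-22313050/11 = -2028459.09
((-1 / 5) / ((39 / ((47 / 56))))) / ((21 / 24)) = -47/9555 = 0.00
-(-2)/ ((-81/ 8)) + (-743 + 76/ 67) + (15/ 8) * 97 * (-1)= -40113701/43416 = -923.94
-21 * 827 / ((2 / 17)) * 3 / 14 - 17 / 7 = -885785/28 = -31635.18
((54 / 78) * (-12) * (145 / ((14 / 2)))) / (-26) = 7830/1183 = 6.62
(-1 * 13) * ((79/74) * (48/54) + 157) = -683761/333 = -2053.34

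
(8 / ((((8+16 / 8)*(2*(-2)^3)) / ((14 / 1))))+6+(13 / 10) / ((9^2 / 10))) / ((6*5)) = 4423/24300 = 0.18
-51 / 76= -0.67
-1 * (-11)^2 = -121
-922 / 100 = -461/50 = -9.22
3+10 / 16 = 29/8 = 3.62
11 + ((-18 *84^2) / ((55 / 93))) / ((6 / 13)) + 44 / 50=-127957293/275 = -465299.25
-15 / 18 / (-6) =0.14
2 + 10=12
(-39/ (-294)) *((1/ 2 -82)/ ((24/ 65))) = -137735/4704 = -29.28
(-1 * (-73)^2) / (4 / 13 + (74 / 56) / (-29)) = -56252924/2767 = -20329.93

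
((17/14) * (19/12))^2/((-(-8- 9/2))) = 104329/352800 = 0.30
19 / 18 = 1.06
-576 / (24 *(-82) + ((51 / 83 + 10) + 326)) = 5312/15045 = 0.35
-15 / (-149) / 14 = 15/2086 = 0.01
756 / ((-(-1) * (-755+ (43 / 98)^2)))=-7260624/7249171 = -1.00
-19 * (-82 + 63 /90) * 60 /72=5149/4 = 1287.25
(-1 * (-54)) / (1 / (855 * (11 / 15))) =33858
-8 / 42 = -0.19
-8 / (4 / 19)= -38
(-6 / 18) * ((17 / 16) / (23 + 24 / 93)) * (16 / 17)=-31/2163 = -0.01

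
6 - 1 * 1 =5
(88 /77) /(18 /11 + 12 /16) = 352/735 = 0.48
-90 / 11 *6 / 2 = -270/11 = -24.55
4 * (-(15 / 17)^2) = -900/289 = -3.11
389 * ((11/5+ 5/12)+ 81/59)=5493847/3540 = 1551.93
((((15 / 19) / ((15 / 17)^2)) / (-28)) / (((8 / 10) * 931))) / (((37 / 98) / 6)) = -289/373996 = 0.00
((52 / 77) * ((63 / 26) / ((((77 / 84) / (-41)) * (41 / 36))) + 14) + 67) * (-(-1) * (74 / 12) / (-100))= -2183/2904 = -0.75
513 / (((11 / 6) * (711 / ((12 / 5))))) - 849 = -3684801/4345 = -848.06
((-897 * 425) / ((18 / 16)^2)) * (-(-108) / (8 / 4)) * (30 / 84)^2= -101660000/49 = -2074693.88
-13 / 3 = -4.33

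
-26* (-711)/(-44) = -420.14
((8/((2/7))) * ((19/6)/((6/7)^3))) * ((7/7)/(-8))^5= -45619/10616832 = 0.00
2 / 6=1/3 = 0.33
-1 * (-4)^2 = -16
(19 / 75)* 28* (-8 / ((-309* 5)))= 4256/115875 = 0.04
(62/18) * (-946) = -3258.44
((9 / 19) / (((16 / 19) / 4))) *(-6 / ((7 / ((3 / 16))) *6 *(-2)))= 27/896 = 0.03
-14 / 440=-7/220 = -0.03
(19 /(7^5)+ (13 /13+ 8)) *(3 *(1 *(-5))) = -2269230/16807 = -135.02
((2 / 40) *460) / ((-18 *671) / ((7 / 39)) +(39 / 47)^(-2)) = -244881/716439419 = 0.00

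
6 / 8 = 0.75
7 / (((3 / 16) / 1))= 112/3 = 37.33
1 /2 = 0.50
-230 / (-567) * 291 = 22310/189 = 118.04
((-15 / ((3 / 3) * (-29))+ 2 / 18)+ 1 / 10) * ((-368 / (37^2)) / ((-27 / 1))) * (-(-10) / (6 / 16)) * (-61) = -341389184/28942029 = -11.80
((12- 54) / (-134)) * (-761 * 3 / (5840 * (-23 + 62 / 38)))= 130131/22694240 = 0.01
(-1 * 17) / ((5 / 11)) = -187/5 = -37.40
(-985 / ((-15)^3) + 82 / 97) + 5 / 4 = 2.39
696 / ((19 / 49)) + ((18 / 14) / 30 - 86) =2272957/1330 = 1708.99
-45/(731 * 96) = -15/23392 = 0.00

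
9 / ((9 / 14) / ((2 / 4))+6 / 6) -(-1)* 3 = 111/16 = 6.94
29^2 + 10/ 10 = 842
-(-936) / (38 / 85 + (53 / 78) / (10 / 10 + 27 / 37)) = 397163520/356381 = 1114.44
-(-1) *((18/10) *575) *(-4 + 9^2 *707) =59267205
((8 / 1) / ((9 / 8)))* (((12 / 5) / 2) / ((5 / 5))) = 128/15 = 8.53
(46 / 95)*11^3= 61226/95 = 644.48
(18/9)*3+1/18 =109/18 = 6.06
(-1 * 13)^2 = 169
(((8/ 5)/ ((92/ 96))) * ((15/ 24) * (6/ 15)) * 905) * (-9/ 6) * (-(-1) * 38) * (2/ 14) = -3075.88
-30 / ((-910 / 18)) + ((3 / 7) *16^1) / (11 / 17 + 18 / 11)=139746/38857 = 3.60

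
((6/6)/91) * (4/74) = 2/3367 = 0.00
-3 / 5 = -0.60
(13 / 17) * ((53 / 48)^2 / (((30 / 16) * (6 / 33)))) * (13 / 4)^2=67885103/2350080 = 28.89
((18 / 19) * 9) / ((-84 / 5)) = -135/266 = -0.51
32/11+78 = 890/11 = 80.91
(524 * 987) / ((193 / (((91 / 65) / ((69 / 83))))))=100162076/22195 = 4512.82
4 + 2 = 6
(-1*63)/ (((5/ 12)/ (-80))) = 12096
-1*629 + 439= -190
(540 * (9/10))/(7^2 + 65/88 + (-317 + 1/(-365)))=-15610320/8584523 = -1.82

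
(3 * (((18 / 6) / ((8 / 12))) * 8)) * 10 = 1080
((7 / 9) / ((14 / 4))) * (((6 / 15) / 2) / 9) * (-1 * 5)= -2/81 = -0.02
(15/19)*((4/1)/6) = 10/19 = 0.53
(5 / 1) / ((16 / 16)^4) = 5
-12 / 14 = -6/7 = -0.86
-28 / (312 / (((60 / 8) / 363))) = -35/18876 = 0.00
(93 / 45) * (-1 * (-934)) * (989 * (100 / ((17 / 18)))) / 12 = 286355060/17 = 16844415.29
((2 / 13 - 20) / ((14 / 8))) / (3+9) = -86/91 = -0.95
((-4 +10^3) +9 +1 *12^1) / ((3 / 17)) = 5763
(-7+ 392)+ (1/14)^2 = 385.01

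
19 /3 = 6.33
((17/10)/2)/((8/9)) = 0.96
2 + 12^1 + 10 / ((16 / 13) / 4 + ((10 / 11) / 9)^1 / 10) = 18596/409 = 45.47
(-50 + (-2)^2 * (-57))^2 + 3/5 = 386423/5 = 77284.60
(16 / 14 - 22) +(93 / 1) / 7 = -53/7 = -7.57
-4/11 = -0.36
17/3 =5.67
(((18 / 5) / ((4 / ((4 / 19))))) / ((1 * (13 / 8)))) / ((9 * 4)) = 4/1235 = 0.00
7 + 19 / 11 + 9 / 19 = 1923/209 = 9.20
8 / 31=0.26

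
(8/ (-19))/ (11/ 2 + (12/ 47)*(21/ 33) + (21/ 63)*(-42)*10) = 8272/2639195 = 0.00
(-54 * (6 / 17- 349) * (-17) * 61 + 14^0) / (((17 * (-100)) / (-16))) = -78094148/425 = -183750.94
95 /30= 19/6 = 3.17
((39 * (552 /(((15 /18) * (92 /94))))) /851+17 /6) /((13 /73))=63085943/331890 = 190.08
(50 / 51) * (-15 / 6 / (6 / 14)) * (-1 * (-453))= -132125/51 = -2590.69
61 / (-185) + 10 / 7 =1423/1295 = 1.10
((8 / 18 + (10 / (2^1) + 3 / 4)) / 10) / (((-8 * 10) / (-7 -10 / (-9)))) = 11819/259200 = 0.05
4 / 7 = 0.57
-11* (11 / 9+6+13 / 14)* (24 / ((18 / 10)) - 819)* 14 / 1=27304849/27 = 1011290.70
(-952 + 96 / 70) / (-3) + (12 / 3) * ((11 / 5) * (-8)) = 5176/21 = 246.48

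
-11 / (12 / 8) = -22/3 = -7.33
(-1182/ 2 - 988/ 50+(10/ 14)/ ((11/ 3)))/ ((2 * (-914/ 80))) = 4701352/175945 = 26.72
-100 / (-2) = 50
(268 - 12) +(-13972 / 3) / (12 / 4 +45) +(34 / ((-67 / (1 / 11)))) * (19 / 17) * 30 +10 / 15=4194499/26532 = 158.09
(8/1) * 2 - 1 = 15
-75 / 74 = -1.01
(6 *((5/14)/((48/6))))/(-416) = -15/23296 = 0.00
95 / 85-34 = -32.88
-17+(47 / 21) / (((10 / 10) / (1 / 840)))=-299833/17640 = -17.00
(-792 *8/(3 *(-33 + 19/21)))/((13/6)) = 30.37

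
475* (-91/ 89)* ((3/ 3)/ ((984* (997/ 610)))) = -13183625/43656636 = -0.30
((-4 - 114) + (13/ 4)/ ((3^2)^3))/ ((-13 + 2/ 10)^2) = -8601875/11943936 = -0.72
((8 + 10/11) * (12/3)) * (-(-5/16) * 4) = 490/11 = 44.55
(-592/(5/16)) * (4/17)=-37888/85 = -445.74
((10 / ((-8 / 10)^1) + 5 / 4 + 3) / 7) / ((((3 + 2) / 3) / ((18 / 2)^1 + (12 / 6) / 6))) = -33/5 = -6.60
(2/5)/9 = 0.04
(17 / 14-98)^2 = 1836025/196 = 9367.47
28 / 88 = 7/22 = 0.32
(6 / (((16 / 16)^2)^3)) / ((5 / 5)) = 6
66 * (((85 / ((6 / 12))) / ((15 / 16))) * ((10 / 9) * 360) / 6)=2393600/3 = 797866.67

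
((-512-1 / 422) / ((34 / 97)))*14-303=-148881857/7174 = -20752.98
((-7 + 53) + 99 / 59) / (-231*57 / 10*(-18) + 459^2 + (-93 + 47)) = 14065/69129002 = 0.00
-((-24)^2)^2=-331776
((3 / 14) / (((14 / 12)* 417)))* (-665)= -285/973 = -0.29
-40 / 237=-0.17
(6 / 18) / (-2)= -1/6 = -0.17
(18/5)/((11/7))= 126/55 = 2.29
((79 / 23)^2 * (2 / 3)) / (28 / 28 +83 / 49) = 305809/104742 = 2.92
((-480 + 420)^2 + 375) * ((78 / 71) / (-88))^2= 6045975/9759376 = 0.62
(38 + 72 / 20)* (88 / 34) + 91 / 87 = 108.72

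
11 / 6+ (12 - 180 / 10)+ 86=81.83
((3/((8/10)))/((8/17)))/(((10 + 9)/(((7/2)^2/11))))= 12495/26752 = 0.47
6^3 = 216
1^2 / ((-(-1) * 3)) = 1/3 = 0.33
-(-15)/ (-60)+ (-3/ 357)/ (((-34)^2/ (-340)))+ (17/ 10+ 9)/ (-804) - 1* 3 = -53037251/16264920 = -3.26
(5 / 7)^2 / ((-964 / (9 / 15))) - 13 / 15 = -0.87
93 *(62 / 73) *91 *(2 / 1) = 1049412/73 = 14375.51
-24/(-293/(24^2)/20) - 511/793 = 219098917/232349 = 942.97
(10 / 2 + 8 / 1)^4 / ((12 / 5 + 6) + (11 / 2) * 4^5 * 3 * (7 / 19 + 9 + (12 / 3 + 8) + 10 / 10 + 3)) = 2713295/40720158 = 0.07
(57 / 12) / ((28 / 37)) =703/112 = 6.28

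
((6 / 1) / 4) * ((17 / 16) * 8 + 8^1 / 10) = 279/20 = 13.95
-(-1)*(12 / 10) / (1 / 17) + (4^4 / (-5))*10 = -2458/5 = -491.60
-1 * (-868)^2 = -753424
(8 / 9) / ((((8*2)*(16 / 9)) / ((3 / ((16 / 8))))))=3/64 = 0.05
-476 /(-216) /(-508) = -119/27432 = 0.00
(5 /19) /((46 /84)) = 210/437 = 0.48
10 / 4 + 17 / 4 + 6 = 51/4 = 12.75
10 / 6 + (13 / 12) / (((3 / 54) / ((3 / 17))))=521/102 = 5.11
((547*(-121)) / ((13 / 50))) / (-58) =1654675/377 = 4389.06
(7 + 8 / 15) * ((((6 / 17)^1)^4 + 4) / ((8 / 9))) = 5684691/167042 = 34.03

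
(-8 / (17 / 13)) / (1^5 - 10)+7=7.68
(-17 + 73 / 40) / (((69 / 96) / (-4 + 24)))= -9712/23 = -422.26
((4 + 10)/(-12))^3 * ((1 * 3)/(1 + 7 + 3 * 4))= -343/1440 = -0.24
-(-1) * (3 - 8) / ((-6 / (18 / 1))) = 15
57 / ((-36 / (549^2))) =-1908873/4 = -477218.25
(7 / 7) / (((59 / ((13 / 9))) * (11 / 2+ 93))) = 26/104607 = 0.00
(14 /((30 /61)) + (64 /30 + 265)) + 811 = 5533/5 = 1106.60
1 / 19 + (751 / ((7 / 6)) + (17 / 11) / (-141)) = 132795910/206283 = 643.76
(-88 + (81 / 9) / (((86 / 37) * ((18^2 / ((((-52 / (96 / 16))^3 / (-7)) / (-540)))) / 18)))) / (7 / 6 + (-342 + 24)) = 193178809/695224215 = 0.28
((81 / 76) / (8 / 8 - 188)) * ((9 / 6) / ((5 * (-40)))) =243/5684800 = 0.00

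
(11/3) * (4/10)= 22/15 = 1.47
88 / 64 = 11/8 = 1.38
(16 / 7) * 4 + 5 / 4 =291/28 = 10.39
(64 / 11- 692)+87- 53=-7174/11 = -652.18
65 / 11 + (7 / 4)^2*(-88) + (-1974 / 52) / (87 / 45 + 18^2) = -184364949/699127 = -263.71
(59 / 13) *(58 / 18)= 1711/117 = 14.62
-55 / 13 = -4.23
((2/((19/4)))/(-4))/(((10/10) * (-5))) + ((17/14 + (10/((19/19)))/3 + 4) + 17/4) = 102293/7980 = 12.82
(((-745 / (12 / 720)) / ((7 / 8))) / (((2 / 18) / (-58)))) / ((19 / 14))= 373334400/19 = 19649178.95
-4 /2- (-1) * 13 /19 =-25/19 = -1.32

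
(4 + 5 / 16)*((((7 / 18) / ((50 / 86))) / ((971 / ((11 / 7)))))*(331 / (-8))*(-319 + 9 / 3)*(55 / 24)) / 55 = 284474971/111859200 = 2.54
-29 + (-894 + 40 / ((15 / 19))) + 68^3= 940679/3 = 313559.67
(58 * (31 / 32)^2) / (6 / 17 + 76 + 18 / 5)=2368865/3479552 = 0.68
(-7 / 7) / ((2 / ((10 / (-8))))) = 5/8 = 0.62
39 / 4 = 9.75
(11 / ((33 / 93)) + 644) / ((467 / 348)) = 234900/467 = 503.00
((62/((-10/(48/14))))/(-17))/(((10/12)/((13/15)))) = 19344/14875 = 1.30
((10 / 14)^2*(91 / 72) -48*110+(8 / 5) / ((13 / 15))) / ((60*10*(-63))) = 34578239/247665600 = 0.14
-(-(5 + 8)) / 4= 13/4 = 3.25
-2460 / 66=-37.27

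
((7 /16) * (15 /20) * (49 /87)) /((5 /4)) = 343/2320 = 0.15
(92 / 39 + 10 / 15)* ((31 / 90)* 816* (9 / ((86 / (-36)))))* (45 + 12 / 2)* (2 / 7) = -913387968/19565 = -46684.79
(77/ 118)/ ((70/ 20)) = 0.19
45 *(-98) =-4410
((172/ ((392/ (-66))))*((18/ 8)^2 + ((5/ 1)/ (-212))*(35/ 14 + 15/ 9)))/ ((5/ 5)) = -5973517/41552 = -143.76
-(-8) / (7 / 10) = 80/7 = 11.43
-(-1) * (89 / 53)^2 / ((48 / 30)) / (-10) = -7921/44944 = -0.18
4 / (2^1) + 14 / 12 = 19/6 = 3.17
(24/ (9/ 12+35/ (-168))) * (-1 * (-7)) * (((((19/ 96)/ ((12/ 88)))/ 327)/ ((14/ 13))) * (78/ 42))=5434/2289 = 2.37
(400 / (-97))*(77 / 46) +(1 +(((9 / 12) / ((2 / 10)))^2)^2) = 109573111/571136 = 191.85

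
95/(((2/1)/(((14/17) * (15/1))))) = 9975/17 = 586.76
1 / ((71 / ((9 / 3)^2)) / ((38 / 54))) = 19/213 = 0.09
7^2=49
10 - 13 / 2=7/2 = 3.50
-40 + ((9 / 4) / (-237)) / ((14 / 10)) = -88495/2212 = -40.01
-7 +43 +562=598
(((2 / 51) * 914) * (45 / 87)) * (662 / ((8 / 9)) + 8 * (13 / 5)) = 6997127/493 = 14192.96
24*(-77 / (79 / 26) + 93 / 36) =-43150/79 = -546.20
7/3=2.33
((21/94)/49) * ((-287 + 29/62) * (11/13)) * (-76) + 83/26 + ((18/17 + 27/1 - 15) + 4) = 470005519/4507958 = 104.26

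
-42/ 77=-6/11 = -0.55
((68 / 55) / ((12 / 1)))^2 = 0.01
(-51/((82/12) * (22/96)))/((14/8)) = -58752/3157 = -18.61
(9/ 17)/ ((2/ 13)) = 117/34 = 3.44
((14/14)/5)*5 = 1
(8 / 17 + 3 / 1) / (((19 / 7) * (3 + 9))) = 413/3876 = 0.11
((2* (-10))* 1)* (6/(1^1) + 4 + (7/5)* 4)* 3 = -936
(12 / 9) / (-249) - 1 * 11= -8221/747 = -11.01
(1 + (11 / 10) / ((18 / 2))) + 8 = 821/90 = 9.12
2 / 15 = 0.13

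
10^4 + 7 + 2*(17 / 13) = 130125/13 = 10009.62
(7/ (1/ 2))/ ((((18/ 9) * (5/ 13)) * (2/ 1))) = 91/10 = 9.10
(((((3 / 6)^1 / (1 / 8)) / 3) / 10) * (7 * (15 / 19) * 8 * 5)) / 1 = 29.47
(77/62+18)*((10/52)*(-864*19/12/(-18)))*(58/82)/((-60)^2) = 657343/11896560 = 0.06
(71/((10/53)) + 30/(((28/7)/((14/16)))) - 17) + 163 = 528.86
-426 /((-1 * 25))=426/25 = 17.04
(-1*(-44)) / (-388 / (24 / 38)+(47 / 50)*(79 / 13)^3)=-14500200/132935051 = -0.11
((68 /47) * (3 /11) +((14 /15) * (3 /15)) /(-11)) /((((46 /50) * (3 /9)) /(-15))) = -18.47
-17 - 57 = -74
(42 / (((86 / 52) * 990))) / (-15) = -182/106425 = 0.00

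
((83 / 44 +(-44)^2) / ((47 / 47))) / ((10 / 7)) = 596869/440 = 1356.52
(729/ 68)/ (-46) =-729/3128 = -0.23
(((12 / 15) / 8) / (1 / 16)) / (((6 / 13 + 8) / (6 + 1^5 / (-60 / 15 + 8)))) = 13/11 = 1.18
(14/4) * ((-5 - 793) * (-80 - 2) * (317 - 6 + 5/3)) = 71608796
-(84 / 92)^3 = -9261/12167 = -0.76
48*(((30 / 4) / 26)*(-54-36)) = -16200/13 = -1246.15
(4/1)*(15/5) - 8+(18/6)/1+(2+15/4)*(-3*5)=-317/4 = -79.25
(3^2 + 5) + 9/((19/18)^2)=7970/361 = 22.08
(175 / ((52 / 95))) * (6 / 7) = 7125/26 = 274.04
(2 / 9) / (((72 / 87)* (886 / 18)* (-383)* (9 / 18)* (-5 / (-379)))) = -10991/5090070 = 0.00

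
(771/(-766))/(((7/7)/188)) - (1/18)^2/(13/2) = -152630627/806598 = -189.23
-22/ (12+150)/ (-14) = 11/1134 = 0.01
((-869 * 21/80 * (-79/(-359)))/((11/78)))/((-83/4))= 5111379/297970 = 17.15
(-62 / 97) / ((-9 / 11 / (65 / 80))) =4433/6984 = 0.63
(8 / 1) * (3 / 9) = 8/3 = 2.67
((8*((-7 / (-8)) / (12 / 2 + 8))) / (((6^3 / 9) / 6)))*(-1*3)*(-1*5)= 15/8 = 1.88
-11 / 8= -1.38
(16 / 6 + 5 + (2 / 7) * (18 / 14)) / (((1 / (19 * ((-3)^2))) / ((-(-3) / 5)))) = 201951/245 = 824.29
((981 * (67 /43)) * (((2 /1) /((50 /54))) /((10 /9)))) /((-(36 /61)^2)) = -733710501/86000 = -8531.52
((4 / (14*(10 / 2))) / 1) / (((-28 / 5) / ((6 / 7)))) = -3/343 = -0.01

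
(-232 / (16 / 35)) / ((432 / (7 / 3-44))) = 126875/2592 = 48.95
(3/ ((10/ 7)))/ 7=3/10 = 0.30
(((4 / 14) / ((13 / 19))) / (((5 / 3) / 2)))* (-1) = -228/455 = -0.50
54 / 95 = 0.57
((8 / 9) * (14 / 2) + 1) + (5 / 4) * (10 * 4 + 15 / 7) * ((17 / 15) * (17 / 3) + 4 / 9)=92975/252 = 368.95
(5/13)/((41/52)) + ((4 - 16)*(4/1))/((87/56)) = -36156/1189 = -30.41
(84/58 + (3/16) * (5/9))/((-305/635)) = -274447/84912 = -3.23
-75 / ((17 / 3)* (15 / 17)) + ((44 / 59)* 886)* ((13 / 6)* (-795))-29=-67152536/59 = -1138178.58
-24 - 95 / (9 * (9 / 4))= -2324/81 = -28.69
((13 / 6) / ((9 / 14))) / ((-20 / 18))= -91/30 = -3.03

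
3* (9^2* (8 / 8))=243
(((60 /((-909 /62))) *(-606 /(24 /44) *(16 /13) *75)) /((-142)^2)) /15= 272800/196599 = 1.39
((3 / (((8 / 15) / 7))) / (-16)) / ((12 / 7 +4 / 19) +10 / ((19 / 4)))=-41895/68608 = -0.61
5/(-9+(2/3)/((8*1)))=-60/107 = -0.56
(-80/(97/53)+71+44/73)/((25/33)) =6517467/177025 = 36.82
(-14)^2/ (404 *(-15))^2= 49/9180900 = 0.00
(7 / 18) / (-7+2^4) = 7/162 = 0.04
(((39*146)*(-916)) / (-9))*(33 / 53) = 19124248/53 = 360834.87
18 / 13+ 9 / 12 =111/52 = 2.13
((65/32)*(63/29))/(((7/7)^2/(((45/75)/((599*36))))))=273/2223488 = 0.00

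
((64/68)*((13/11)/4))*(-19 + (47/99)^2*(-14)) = -11291540/1832787 = -6.16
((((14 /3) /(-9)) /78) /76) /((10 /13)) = -7/61560 = 0.00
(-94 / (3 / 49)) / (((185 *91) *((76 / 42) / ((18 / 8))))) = -20727/182780 = -0.11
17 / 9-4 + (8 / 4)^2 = 17/9 = 1.89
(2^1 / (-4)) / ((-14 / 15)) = 15/28 = 0.54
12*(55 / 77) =60/7 = 8.57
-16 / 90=-8/45 = -0.18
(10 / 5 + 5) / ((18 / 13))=91/18 = 5.06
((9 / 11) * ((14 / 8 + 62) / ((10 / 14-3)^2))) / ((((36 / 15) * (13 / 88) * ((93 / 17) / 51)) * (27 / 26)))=6018425/23808 = 252.79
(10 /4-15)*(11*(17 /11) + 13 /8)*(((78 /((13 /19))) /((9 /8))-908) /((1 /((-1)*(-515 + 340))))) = 394384375/12 = 32865364.58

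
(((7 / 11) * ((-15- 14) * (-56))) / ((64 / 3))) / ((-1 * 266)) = -609/3344 = -0.18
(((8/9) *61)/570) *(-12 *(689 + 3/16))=-672647/855 = -786.72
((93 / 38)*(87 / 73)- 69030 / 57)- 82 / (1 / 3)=-4033773/2774 = -1454.14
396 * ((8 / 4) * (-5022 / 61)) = -3977424/61 = -65203.67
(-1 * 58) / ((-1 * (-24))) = -29/12 = -2.42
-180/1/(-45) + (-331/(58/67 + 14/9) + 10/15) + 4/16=-144311/1095 = -131.79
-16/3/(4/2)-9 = -35/3 = -11.67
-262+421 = 159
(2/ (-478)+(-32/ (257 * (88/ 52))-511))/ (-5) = 345311222/3378265 = 102.22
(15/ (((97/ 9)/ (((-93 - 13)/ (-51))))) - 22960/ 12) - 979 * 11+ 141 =-62027666/4947 = -12538.44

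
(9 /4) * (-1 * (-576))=1296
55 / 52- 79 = -4053/52 = -77.94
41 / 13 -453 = -5848/13 = -449.85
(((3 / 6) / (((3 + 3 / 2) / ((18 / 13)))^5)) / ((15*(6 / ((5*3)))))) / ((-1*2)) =-128/1113879 = 0.00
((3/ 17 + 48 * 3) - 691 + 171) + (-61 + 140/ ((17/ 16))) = -5186/17 = -305.06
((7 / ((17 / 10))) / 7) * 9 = 90/17 = 5.29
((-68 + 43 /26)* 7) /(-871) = 12075/22646 = 0.53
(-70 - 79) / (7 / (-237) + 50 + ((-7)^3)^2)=-35313/27894656 = 0.00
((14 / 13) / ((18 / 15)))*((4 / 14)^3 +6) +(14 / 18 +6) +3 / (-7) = 67390/5733 = 11.75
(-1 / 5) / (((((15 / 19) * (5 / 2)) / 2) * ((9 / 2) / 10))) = -304/675 = -0.45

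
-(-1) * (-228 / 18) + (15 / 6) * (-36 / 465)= -1196/93 = -12.86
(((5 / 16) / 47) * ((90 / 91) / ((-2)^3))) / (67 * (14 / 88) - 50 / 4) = 275/615888 = 0.00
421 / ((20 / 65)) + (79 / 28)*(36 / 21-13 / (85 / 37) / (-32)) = 732285993/533120 = 1373.59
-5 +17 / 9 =-28/9 = -3.11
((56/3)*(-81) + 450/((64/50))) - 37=-19159/16 = -1197.44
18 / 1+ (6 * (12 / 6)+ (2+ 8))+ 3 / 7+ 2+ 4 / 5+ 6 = 1723/35 = 49.23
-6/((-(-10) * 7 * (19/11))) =-33/665 = -0.05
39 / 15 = 13/5 = 2.60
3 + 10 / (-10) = 2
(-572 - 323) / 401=-895/401 = -2.23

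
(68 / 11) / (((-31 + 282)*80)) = 17/55220 = 0.00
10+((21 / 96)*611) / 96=34997/3072 = 11.39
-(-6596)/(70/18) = 59364/35 = 1696.11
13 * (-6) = -78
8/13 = 0.62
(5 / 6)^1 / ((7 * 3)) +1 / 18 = 2/21 = 0.10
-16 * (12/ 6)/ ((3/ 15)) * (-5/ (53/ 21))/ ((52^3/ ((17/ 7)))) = 1275/232882 = 0.01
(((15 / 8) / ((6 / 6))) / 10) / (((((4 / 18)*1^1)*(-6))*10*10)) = -9/6400 = 0.00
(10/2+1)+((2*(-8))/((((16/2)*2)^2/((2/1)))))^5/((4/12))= 196605/32768 = 6.00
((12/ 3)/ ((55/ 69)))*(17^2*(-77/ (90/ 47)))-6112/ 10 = -4419566/75 = -58927.55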